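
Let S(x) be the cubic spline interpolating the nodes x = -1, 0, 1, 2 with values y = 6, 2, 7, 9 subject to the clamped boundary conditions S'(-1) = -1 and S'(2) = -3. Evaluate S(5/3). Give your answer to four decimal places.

Put M_i = S'' at the i-th knot. Here h = (1, 1, 1) and Δ = (-4, 5, 2), so the interior equations h_(i-1)·M_(i-1) + 2(h_(i-1)+h_i)·M_i + h_i·M_(i+1) = 6(Δ_i − Δ_(i-1)) read
  1·M_0 + 4·M_1 + 1·M_2 = 6(Δ_1 - Δ_0) = 54
  1·M_1 + 4·M_2 + 1·M_3 = 6(Δ_2 - Δ_1) = -18
Clamped end conditions give two more equations: 2h_0·M_0 + h_0·M_1 = 6(Δ_0 - S'(-1)) = -18 and h_2·M_2 + 2h_2·M_3 = 6(S'(2) - Δ_2) = -30.
Solving: M_0 = -284/15, M_1 = 298/15, M_2 = -98/15, M_3 = -176/15.
On [1, 2], S(x) = 7 + 92/15·(x - 1) - 49/15·(x - 1)² - 13/15·(x - 1)³.
With (x - 1) = 2/3: S(5/3) = 3799/405.

9.3802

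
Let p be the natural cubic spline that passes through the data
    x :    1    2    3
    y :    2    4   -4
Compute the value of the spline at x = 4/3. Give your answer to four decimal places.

Write m_i for p''(x_i). With h_i = 1, 1 and divided differences Δ_i = 2, -8, the continuity of p' gives the tridiagonal system
  1·m_0 + 4·m_1 + 1·m_2 = 6(Δ_1 - Δ_0) = -60
Natural end conditions: m_0 = m_2 = 0.
Solving the tridiagonal system: m_0 = 0, m_1 = -15, m_2 = 0.
On [1, 2], p(x) = 2 + 9/2·(x - 1) + 0·(x - 1)² - 5/2·(x - 1)³.
With (x - 1) = 1/3: p(4/3) = 92/27.

3.4074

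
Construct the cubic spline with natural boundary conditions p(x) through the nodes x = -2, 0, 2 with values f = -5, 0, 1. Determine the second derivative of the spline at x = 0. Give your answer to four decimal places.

-1.5000

Let m_i = p''(x_i). Step sizes h_i = 2, 2; slopes of the chords Δ_i = (y_(i+1) - y_i)/h_i = 5/2, 1/2.
  2·m_0 + 8·m_1 + 2·m_2 = 6(Δ_1 - Δ_0) = -12
Natural end conditions: m_0 = m_2 = 0.
Hence m_0 = 0, m_1 = -3/2, m_2 = 0.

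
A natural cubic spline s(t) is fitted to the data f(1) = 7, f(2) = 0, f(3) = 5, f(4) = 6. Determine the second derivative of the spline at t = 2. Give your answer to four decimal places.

Put m_i = s'' at the i-th knot. Here h = (1, 1, 1) and Δ = (-7, 5, 1), so the interior equations h_(i-1)·m_(i-1) + 2(h_(i-1)+h_i)·m_i + h_i·m_(i+1) = 6(Δ_i − Δ_(i-1)) read
  1·m_0 + 4·m_1 + 1·m_2 = 6(Δ_1 - Δ_0) = 72
  1·m_1 + 4·m_2 + 1·m_3 = 6(Δ_2 - Δ_1) = -24
Natural end conditions: m_0 = m_3 = 0.
Forward elimination and back-substitution give m_0 = 0, m_1 = 104/5, m_2 = -56/5, m_3 = 0.

20.8000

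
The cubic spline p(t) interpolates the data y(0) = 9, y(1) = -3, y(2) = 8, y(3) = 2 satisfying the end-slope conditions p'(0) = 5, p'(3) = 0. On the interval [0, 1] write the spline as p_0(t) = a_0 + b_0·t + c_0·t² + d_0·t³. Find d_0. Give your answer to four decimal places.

25.8667

Let M_i = p''(x_i). Step sizes h_i = 1, 1, 1; slopes of the chords Δ_i = (y_(i+1) - y_i)/h_i = -12, 11, -6.
  1·M_0 + 4·M_1 + 1·M_2 = 6(Δ_1 - Δ_0) = 138
  1·M_1 + 4·M_2 + 1·M_3 = 6(Δ_2 - Δ_1) = -102
Clamped end conditions give two more equations: 2h_0·M_0 + h_0·M_1 = 6(Δ_0 - p'(0)) = -102 and h_2·M_2 + 2h_2·M_3 = 6(p'(3) - Δ_2) = 36.
Hence M_0 = -1286/15, M_1 = 1042/15, M_2 = -812/15, M_3 = 676/15.
On [0, 1], with p_0(t) = a_0 + b_0·t + c_0·t² + d_0·t³: c_0 = M_0/2 = -643/15, d_0 = (M_1 - M_0)/(6h_0) = 388/15, b_0 = Δ_0 - h_0(2M_0 + M_1)/6 = 5.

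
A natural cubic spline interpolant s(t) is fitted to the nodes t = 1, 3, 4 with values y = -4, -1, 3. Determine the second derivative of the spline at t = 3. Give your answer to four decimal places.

Put m_i = s'' at the i-th knot. Here h = (2, 1) and Δ = (3/2, 4), so the interior equations h_(i-1)·m_(i-1) + 2(h_(i-1)+h_i)·m_i + h_i·m_(i+1) = 6(Δ_i − Δ_(i-1)) read
  2·m_0 + 6·m_1 + 1·m_2 = 6(Δ_1 - Δ_0) = 15
Natural end conditions: m_0 = m_2 = 0.
Forward elimination and back-substitution give m_0 = 0, m_1 = 5/2, m_2 = 0.

2.5000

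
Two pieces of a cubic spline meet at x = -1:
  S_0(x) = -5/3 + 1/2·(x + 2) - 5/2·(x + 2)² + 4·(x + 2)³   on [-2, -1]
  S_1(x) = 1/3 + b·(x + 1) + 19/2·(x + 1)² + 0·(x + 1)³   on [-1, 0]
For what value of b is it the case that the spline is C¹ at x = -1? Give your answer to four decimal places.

S_0'(x) = 1/2 - 5·(x + 2) + 12·(x + 2)², so S_0'(-1) = 15/2. On the right, S_1'(-1) = b, so b = 15/2.

7.5000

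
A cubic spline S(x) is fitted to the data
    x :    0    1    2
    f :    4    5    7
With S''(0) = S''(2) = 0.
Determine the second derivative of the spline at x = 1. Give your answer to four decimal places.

1.5000

With m_i denoting the second derivative at x_i, h_i = 1, 1, and Δ_i = (y_(i+1) − y_i)/h_i = 1, 2:
  1·m_0 + 4·m_1 + 1·m_2 = 6(Δ_1 - Δ_0) = 6
Natural end conditions: m_0 = m_2 = 0.
Solving: m_0 = 0, m_1 = 3/2, m_2 = 0.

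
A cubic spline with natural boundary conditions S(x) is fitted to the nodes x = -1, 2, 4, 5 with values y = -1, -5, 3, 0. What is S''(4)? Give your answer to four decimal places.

-8.6429

With σ_i denoting the second derivative at x_i, h_i = 3, 2, 1, and Δ_i = (y_(i+1) − y_i)/h_i = -4/3, 4, -3:
  3·σ_0 + 10·σ_1 + 2·σ_2 = 6(Δ_1 - Δ_0) = 32
  2·σ_1 + 6·σ_2 + 1·σ_3 = 6(Δ_2 - Δ_1) = -42
Natural end conditions: σ_0 = σ_3 = 0.
Forward elimination and back-substitution give σ_0 = 0, σ_1 = 69/14, σ_2 = -121/14, σ_3 = 0.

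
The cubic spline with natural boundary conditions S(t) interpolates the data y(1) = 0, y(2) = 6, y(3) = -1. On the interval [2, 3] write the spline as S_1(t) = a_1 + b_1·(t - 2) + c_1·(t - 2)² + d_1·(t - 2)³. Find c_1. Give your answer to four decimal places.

-9.7500

Write m_i for S''(x_i). With h_i = 1, 1 and divided differences Δ_i = 6, -7, the continuity of S' gives the tridiagonal system
  1·m_0 + 4·m_1 + 1·m_2 = 6(Δ_1 - Δ_0) = -78
Natural end conditions: m_0 = m_2 = 0.
Solving: m_0 = 0, m_1 = -39/2, m_2 = 0.
On [2, 3], with S_1(t) = a_1 + b_1·(t - 2) + c_1·(t - 2)² + d_1·(t - 2)³: c_1 = m_1/2 = -39/4, d_1 = (m_2 - m_1)/(6h_1) = 13/4, b_1 = Δ_1 - h_1(2m_1 + m_2)/6 = -1/2.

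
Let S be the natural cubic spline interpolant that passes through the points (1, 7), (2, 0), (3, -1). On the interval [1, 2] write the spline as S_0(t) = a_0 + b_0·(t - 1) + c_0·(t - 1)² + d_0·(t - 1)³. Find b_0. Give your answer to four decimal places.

-8.5000

Let M_i = S''(x_i). Step sizes h_i = 1, 1; slopes of the chords Δ_i = (y_(i+1) - y_i)/h_i = -7, -1.
  1·M_0 + 4·M_1 + 1·M_2 = 6(Δ_1 - Δ_0) = 36
Natural end conditions: M_0 = M_2 = 0.
Solving: M_0 = 0, M_1 = 9, M_2 = 0.
On [1, 2], with S_0(t) = a_0 + b_0·(t - 1) + c_0·(t - 1)² + d_0·(t - 1)³: c_0 = M_0/2 = 0, d_0 = (M_1 - M_0)/(6h_0) = 3/2, b_0 = Δ_0 - h_0(2M_0 + M_1)/6 = -17/2.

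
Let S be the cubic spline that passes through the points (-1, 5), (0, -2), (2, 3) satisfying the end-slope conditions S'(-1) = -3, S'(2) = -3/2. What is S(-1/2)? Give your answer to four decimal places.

1.6875

Let m_i = S''(x_i). Step sizes h_i = 1, 2; slopes of the chords Δ_i = (y_(i+1) - y_i)/h_i = -7, 5/2.
  1·m_0 + 6·m_1 + 2·m_2 = 6(Δ_1 - Δ_0) = 57
Clamped end conditions give two more equations: 2h_0·m_0 + h_0·m_1 = 6(Δ_0 - S'(-1)) = -24 and h_1·m_1 + 2h_1·m_2 = 6(S'(2) - Δ_1) = -24.
Forward elimination and back-substitution give m_0 = -21, m_1 = 18, m_2 = -15.
On [-1, 0], S(x) = 5 - 3·(x + 1) - 21/2·(x + 1)² + 13/2·(x + 1)³.
With (x + 1) = 1/2: S(-1/2) = 27/16.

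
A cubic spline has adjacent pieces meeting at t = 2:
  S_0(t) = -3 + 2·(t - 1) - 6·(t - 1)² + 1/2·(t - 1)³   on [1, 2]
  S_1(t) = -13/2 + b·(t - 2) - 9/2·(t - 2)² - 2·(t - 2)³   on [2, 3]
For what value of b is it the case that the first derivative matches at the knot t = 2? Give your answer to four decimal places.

-8.5000

S_0'(t) = 2 - 12·(t - 1) + 3/2·(t - 1)², so S_0'(2) = -17/2. On the right, S_1'(2) = b, so b = -17/2.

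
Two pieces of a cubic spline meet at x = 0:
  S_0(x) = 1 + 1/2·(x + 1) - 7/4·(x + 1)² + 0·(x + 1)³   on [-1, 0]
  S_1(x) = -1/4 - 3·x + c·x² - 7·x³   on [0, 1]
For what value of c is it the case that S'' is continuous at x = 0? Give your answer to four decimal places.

-1.7500

S_0''(x) = -7/2 + 0·(x + 1), so S_0''(0) = -7/2. On the right, S_1''(0) = 2c, so c = -7/4.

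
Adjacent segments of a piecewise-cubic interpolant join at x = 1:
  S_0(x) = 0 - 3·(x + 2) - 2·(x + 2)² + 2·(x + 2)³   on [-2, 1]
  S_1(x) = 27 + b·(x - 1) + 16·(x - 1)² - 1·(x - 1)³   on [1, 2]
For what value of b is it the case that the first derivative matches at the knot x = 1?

S_0'(x) = -3 - 4·(x + 2) + 6·(x + 2)², so S_0'(1) = 39. On the right, S_1'(1) = b, so b = 39.

39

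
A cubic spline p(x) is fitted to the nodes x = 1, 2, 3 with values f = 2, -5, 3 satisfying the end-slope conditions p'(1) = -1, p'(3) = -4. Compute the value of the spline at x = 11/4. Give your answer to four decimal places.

Put σ_i = p'' at the i-th knot. Here h = (1, 1) and Δ = (-7, 8), so the interior equations h_(i-1)·σ_(i-1) + 2(h_(i-1)+h_i)·σ_i + h_i·σ_(i+1) = 6(Δ_i − Δ_(i-1)) read
  1·σ_0 + 4·σ_1 + 1·σ_2 = 6(Δ_1 - Δ_0) = 90
Clamped end conditions give two more equations: 2h_0·σ_0 + h_0·σ_1 = 6(Δ_0 - p'(1)) = -36 and h_1·σ_1 + 2h_1·σ_2 = 6(p'(3) - Δ_1) = -72.
Solving the tridiagonal system: σ_0 = -42, σ_1 = 48, σ_2 = -60.
On [2, 3], p(x) = -5 + 2·(x - 2) + 24·(x - 2)² - 18·(x - 2)³.
With (x - 2) = 3/4: p(11/4) = 77/32.

2.4063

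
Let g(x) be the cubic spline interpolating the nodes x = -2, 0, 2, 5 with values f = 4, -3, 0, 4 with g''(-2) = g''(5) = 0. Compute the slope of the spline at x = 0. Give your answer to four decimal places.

Let M_i = g''(x_i). Step sizes h_i = 2, 2, 3; slopes of the chords Δ_i = (y_(i+1) - y_i)/h_i = -7/2, 3/2, 4/3.
  2·M_0 + 8·M_1 + 2·M_2 = 6(Δ_1 - Δ_0) = 30
  2·M_1 + 10·M_2 + 3·M_3 = 6(Δ_2 - Δ_1) = -1
Natural end conditions: M_0 = M_3 = 0.
Hence M_0 = 0, M_1 = 151/38, M_2 = -17/19, M_3 = 0.
On [0, 2], g'(x) = b_1 + 2c_1·x + 3d_1·x² with b_1 = Δ_1 - h_1(2M_1 + M_2)/6 = -97/114, c_1 = M_1/2 = 151/76, d_1 = (M_2 - M_1)/(6h_1) = -185/456. So g'(0) = -97/114.

-0.8509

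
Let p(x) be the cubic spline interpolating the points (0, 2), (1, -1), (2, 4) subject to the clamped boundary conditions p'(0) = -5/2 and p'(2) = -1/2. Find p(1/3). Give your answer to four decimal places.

0.6852

Put σ_i = p'' at the i-th knot. Here h = (1, 1) and Δ = (-3, 5), so the interior equations h_(i-1)·σ_(i-1) + 2(h_(i-1)+h_i)·σ_i + h_i·σ_(i+1) = 6(Δ_i − Δ_(i-1)) read
  1·σ_0 + 4·σ_1 + 1·σ_2 = 6(Δ_1 - Δ_0) = 48
Clamped end conditions give two more equations: 2h_0·σ_0 + h_0·σ_1 = 6(Δ_0 - p'(0)) = -3 and h_1·σ_1 + 2h_1·σ_2 = 6(p'(2) - Δ_1) = -33.
Forward elimination and back-substitution give σ_0 = -25/2, σ_1 = 22, σ_2 = -55/2.
On [0, 1], p(x) = 2 - 5/2·x - 25/4·x² + 23/4·x³.
With x = 1/3: p(1/3) = 37/54.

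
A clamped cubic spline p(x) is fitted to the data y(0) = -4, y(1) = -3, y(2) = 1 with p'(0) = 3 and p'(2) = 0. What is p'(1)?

Write M_i for p''(x_i). With h_i = 1, 1 and divided differences Δ_i = 1, 4, the continuity of p' gives the tridiagonal system
  1·M_0 + 4·M_1 + 1·M_2 = 6(Δ_1 - Δ_0) = 18
Clamped end conditions give two more equations: 2h_0·M_0 + h_0·M_1 = 6(Δ_0 - p'(0)) = -12 and h_1·M_1 + 2h_1·M_2 = 6(p'(2) - Δ_1) = -24.
Hence M_0 = -12, M_1 = 12, M_2 = -18.
On [1, 2], p'(x) = b_1 + 2c_1·(x - 1) + 3d_1·(x - 1)² with b_1 = Δ_1 - h_1(2M_1 + M_2)/6 = 3, c_1 = M_1/2 = 6, d_1 = (M_2 - M_1)/(6h_1) = -5. So p'(1) = 3.

3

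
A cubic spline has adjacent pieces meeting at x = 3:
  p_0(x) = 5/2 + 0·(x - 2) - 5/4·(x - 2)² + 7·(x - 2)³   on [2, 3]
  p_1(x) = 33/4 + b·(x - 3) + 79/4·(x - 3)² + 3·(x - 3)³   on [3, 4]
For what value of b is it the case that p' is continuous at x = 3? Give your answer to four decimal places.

p_0'(x) = 0 - 5/2·(x - 2) + 21·(x - 2)², so p_0'(3) = 37/2. On the right, p_1'(3) = b, so b = 37/2.

18.5000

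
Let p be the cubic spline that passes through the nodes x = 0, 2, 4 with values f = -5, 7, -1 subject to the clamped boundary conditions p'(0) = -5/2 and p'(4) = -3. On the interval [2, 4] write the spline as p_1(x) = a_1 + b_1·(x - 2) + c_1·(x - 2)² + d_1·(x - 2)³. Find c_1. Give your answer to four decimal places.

-7.3750

Write M_i for p''(x_i). With h_i = 2, 2 and divided differences Δ_i = 6, -4, the continuity of p' gives the tridiagonal system
  2·M_0 + 8·M_1 + 2·M_2 = 6(Δ_1 - Δ_0) = -60
Clamped end conditions give two more equations: 2h_0·M_0 + h_0·M_1 = 6(Δ_0 - p'(0)) = 51 and h_1·M_1 + 2h_1·M_2 = 6(p'(4) - Δ_1) = 6.
Forward elimination and back-substitution give M_0 = 161/8, M_1 = -59/4, M_2 = 71/8.
On [2, 4], with p_1(x) = a_1 + b_1·(x - 2) + c_1·(x - 2)² + d_1·(x - 2)³: c_1 = M_1/2 = -59/8, d_1 = (M_2 - M_1)/(6h_1) = 63/32, b_1 = Δ_1 - h_1(2M_1 + M_2)/6 = 23/8.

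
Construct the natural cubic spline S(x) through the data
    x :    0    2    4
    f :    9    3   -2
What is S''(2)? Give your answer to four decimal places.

Write M_i for S''(x_i). With h_i = 2, 2 and divided differences Δ_i = -3, -5/2, the continuity of S' gives the tridiagonal system
  2·M_0 + 8·M_1 + 2·M_2 = 6(Δ_1 - Δ_0) = 3
Natural end conditions: M_0 = M_2 = 0.
Forward elimination and back-substitution give M_0 = 0, M_1 = 3/8, M_2 = 0.

0.3750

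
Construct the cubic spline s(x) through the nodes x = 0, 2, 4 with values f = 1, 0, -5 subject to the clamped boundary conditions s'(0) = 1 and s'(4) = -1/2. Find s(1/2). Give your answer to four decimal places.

Let σ_i = s''(x_i). Step sizes h_i = 2, 2; slopes of the chords Δ_i = (y_(i+1) - y_i)/h_i = -1/2, -5/2.
  2·σ_0 + 8·σ_1 + 2·σ_2 = 6(Δ_1 - Δ_0) = -12
Clamped end conditions give two more equations: 2h_0·σ_0 + h_0·σ_1 = 6(Δ_0 - s'(0)) = -9 and h_1·σ_1 + 2h_1·σ_2 = 6(s'(4) - Δ_1) = 12.
Hence σ_0 = -9/8, σ_1 = -9/4, σ_2 = 33/8.
On [0, 2], s(x) = 1 + 1·x - 9/16·x² - 3/32·x³.
With x = 1/2: s(1/2) = 345/256.

1.3477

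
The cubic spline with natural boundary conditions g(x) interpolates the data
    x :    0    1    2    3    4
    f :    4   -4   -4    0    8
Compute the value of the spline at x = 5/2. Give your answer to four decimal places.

-2.4554

Put σ_i = g'' at the i-th knot. Here h = (1, 1, 1, 1) and Δ = (-8, 0, 4, 8), so the interior equations h_(i-1)·σ_(i-1) + 2(h_(i-1)+h_i)·σ_i + h_i·σ_(i+1) = 6(Δ_i − Δ_(i-1)) read
  1·σ_0 + 4·σ_1 + 1·σ_2 = 6(Δ_1 - Δ_0) = 48
  1·σ_1 + 4·σ_2 + 1·σ_3 = 6(Δ_2 - Δ_1) = 24
  1·σ_2 + 4·σ_3 + 1·σ_4 = 6(Δ_3 - Δ_2) = 24
Natural end conditions: σ_0 = σ_4 = 0.
Forward elimination and back-substitution give σ_0 = 0, σ_1 = 81/7, σ_2 = 12/7, σ_3 = 39/7, σ_4 = 0.
On [2, 3], g(x) = -4 + 5/2·(x - 2) + 6/7·(x - 2)² + 9/14·(x - 2)³.
With (x - 2) = 1/2: g(5/2) = -275/112.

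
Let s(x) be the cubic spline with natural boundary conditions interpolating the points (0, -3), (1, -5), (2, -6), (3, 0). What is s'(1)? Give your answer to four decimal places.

-2.4000

Write σ_i for s''(x_i). With h_i = 1, 1, 1 and divided differences Δ_i = -2, -1, 6, the continuity of s' gives the tridiagonal system
  1·σ_0 + 4·σ_1 + 1·σ_2 = 6(Δ_1 - Δ_0) = 6
  1·σ_1 + 4·σ_2 + 1·σ_3 = 6(Δ_2 - Δ_1) = 42
Natural end conditions: σ_0 = σ_3 = 0.
Hence σ_0 = 0, σ_1 = -6/5, σ_2 = 54/5, σ_3 = 0.
On [1, 2], s'(x) = b_1 + 2c_1·(x - 1) + 3d_1·(x - 1)² with b_1 = Δ_1 - h_1(2σ_1 + σ_2)/6 = -12/5, c_1 = σ_1/2 = -3/5, d_1 = (σ_2 - σ_1)/(6h_1) = 2. So s'(1) = -12/5.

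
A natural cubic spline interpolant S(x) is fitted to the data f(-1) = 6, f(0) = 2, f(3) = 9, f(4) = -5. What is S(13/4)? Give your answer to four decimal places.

6.3929

With m_i denoting the second derivative at x_i, h_i = 1, 3, 1, and Δ_i = (y_(i+1) − y_i)/h_i = -4, 7/3, -14:
  1·m_0 + 8·m_1 + 3·m_2 = 6(Δ_1 - Δ_0) = 38
  3·m_1 + 8·m_2 + 1·m_3 = 6(Δ_2 - Δ_1) = -98
Natural end conditions: m_0 = m_3 = 0.
Solving: m_0 = 0, m_1 = 598/55, m_2 = -898/55, m_3 = 0.
On [3, 4], S(x) = 9 - 1412/165·(x - 3) - 449/55·(x - 3)² + 449/165·(x - 3)³.
With (x - 3) = 1/4: S(13/4) = 22503/3520.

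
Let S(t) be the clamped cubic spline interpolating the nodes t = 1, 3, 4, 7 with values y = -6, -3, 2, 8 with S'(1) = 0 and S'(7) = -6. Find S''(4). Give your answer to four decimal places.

With M_i denoting the second derivative at x_i, h_i = 2, 1, 3, and Δ_i = (y_(i+1) − y_i)/h_i = 3/2, 5, 2:
  2·M_0 + 6·M_1 + 1·M_2 = 6(Δ_1 - Δ_0) = 21
  1·M_1 + 8·M_2 + 3·M_3 = 6(Δ_2 - Δ_1) = -18
Clamped end conditions give two more equations: 2h_0·M_0 + h_0·M_1 = 6(Δ_0 - S'(1)) = 9 and h_2·M_2 + 2h_2·M_3 = 6(S'(7) - Δ_2) = -48.
Forward elimination and back-substitution give M_0 = 9/14, M_1 = 45/14, M_2 = 3/7, M_3 = -115/14.

0.4286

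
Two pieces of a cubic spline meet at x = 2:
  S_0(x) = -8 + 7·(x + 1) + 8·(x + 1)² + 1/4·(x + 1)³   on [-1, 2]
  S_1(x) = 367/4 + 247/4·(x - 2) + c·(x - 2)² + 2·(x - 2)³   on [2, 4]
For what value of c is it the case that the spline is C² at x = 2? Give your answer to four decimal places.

S_0''(x) = 16 + 3/2·(x + 1), so S_0''(2) = 41/2. On the right, S_1''(2) = 2c, so c = 41/4.

10.2500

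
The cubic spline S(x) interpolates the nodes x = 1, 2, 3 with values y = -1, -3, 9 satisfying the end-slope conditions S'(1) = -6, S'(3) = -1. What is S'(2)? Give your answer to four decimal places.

9.2500

Put σ_i = S'' at the i-th knot. Here h = (1, 1) and Δ = (-2, 12), so the interior equations h_(i-1)·σ_(i-1) + 2(h_(i-1)+h_i)·σ_i + h_i·σ_(i+1) = 6(Δ_i − Δ_(i-1)) read
  1·σ_0 + 4·σ_1 + 1·σ_2 = 6(Δ_1 - Δ_0) = 84
Clamped end conditions give two more equations: 2h_0·σ_0 + h_0·σ_1 = 6(Δ_0 - S'(1)) = 24 and h_1·σ_1 + 2h_1·σ_2 = 6(S'(3) - Δ_1) = -78.
Forward elimination and back-substitution give σ_0 = -13/2, σ_1 = 37, σ_2 = -115/2.
On [2, 3], S'(x) = b_1 + 2c_1·(x - 2) + 3d_1·(x - 2)² with b_1 = Δ_1 - h_1(2σ_1 + σ_2)/6 = 37/4, c_1 = σ_1/2 = 37/2, d_1 = (σ_2 - σ_1)/(6h_1) = -63/4. So S'(2) = 37/4.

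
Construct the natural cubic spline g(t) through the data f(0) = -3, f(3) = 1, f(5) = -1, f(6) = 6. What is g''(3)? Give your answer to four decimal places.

Put M_i = g'' at the i-th knot. Here h = (3, 2, 1) and Δ = (4/3, -1, 7), so the interior equations h_(i-1)·M_(i-1) + 2(h_(i-1)+h_i)·M_i + h_i·M_(i+1) = 6(Δ_i − Δ_(i-1)) read
  3·M_0 + 10·M_1 + 2·M_2 = 6(Δ_1 - Δ_0) = -14
  2·M_1 + 6·M_2 + 1·M_3 = 6(Δ_2 - Δ_1) = 48
Natural end conditions: M_0 = M_3 = 0.
Hence M_0 = 0, M_1 = -45/14, M_2 = 127/14, M_3 = 0.

-3.2143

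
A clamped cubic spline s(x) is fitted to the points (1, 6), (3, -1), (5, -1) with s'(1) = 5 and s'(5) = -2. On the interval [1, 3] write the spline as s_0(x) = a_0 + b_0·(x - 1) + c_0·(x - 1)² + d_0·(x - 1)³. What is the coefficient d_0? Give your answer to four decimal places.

2.1563

With M_i denoting the second derivative at x_i, h_i = 2, 2, and Δ_i = (y_(i+1) − y_i)/h_i = -7/2, 0:
  2·M_0 + 8·M_1 + 2·M_2 = 6(Δ_1 - Δ_0) = 21
Clamped end conditions give two more equations: 2h_0·M_0 + h_0·M_1 = 6(Δ_0 - s'(1)) = -51 and h_1·M_1 + 2h_1·M_2 = 6(s'(5) - Δ_1) = -12.
Solving: M_0 = -137/8, M_1 = 35/4, M_2 = -59/8.
On [1, 3], with s_0(x) = a_0 + b_0·(x - 1) + c_0·(x - 1)² + d_0·(x - 1)³: c_0 = M_0/2 = -137/16, d_0 = (M_1 - M_0)/(6h_0) = 69/32, b_0 = Δ_0 - h_0(2M_0 + M_1)/6 = 5.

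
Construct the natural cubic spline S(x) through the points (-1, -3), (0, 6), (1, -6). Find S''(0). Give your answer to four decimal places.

Put M_i = S'' at the i-th knot. Here h = (1, 1) and Δ = (9, -12), so the interior equations h_(i-1)·M_(i-1) + 2(h_(i-1)+h_i)·M_i + h_i·M_(i+1) = 6(Δ_i − Δ_(i-1)) read
  1·M_0 + 4·M_1 + 1·M_2 = 6(Δ_1 - Δ_0) = -126
Natural end conditions: M_0 = M_2 = 0.
Solving: M_0 = 0, M_1 = -63/2, M_2 = 0.

-31.5000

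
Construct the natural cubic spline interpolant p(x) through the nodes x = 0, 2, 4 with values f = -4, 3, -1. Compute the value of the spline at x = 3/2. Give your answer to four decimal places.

Put M_i = p'' at the i-th knot. Here h = (2, 2) and Δ = (7/2, -2), so the interior equations h_(i-1)·M_(i-1) + 2(h_(i-1)+h_i)·M_i + h_i·M_(i+1) = 6(Δ_i − Δ_(i-1)) read
  2·M_0 + 8·M_1 + 2·M_2 = 6(Δ_1 - Δ_0) = -33
Natural end conditions: M_0 = M_2 = 0.
Solving: M_0 = 0, M_1 = -33/8, M_2 = 0.
On [0, 2], p(x) = -4 + 39/8·x + 0·x² - 11/32·x³.
With x = 3/2: p(3/2) = 551/256.

2.1523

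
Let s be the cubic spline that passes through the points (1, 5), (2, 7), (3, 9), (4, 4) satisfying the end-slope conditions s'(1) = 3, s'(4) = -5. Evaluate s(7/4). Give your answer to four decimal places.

Put M_i = s'' at the i-th knot. Here h = (1, 1, 1) and Δ = (2, 2, -5), so the interior equations h_(i-1)·M_(i-1) + 2(h_(i-1)+h_i)·M_i + h_i·M_(i+1) = 6(Δ_i − Δ_(i-1)) read
  1·M_0 + 4·M_1 + 1·M_2 = 6(Δ_1 - Δ_0) = 0
  1·M_1 + 4·M_2 + 1·M_3 = 6(Δ_2 - Δ_1) = -42
Clamped end conditions give two more equations: 2h_0·M_0 + h_0·M_1 = 6(Δ_0 - s'(1)) = -6 and h_2·M_2 + 2h_2·M_3 = 6(s'(4) - Δ_2) = 0.
Solving: M_0 = -16/3, M_1 = 14/3, M_2 = -40/3, M_3 = 20/3.
On [1, 2], s(t) = 5 + 3·(t - 1) - 8/3·(t - 1)² + 5/3·(t - 1)³.
With (t - 1) = 3/4: s(7/4) = 413/64.

6.4531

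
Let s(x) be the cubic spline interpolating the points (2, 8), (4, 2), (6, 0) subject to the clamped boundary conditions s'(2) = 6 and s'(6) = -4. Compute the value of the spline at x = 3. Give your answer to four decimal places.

7.3750

Put σ_i = s'' at the i-th knot. Here h = (2, 2) and Δ = (-3, -1), so the interior equations h_(i-1)·σ_(i-1) + 2(h_(i-1)+h_i)·σ_i + h_i·σ_(i+1) = 6(Δ_i − Δ_(i-1)) read
  2·σ_0 + 8·σ_1 + 2·σ_2 = 6(Δ_1 - Δ_0) = 12
Clamped end conditions give two more equations: 2h_0·σ_0 + h_0·σ_1 = 6(Δ_0 - s'(2)) = -54 and h_1·σ_1 + 2h_1·σ_2 = 6(s'(6) - Δ_1) = -18.
Solving the tridiagonal system: σ_0 = -35/2, σ_1 = 8, σ_2 = -17/2.
On [2, 4], s(x) = 8 + 6·(x - 2) - 35/4·(x - 2)² + 17/8·(x - 2)³.
With (x - 2) = 1: s(3) = 59/8.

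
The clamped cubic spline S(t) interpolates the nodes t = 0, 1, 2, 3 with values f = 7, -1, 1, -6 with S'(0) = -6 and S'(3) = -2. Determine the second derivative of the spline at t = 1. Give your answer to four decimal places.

26.6667

Put M_i = S'' at the i-th knot. Here h = (1, 1, 1) and Δ = (-8, 2, -7), so the interior equations h_(i-1)·M_(i-1) + 2(h_(i-1)+h_i)·M_i + h_i·M_(i+1) = 6(Δ_i − Δ_(i-1)) read
  1·M_0 + 4·M_1 + 1·M_2 = 6(Δ_1 - Δ_0) = 60
  1·M_1 + 4·M_2 + 1·M_3 = 6(Δ_2 - Δ_1) = -54
Clamped end conditions give two more equations: 2h_0·M_0 + h_0·M_1 = 6(Δ_0 - S'(0)) = -12 and h_2·M_2 + 2h_2·M_3 = 6(S'(3) - Δ_2) = 30.
Solving the tridiagonal system: M_0 = -58/3, M_1 = 80/3, M_2 = -82/3, M_3 = 86/3.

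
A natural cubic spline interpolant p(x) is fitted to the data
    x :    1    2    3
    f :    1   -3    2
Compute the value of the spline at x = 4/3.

With M_i denoting the second derivative at x_i, h_i = 1, 1, and Δ_i = (y_(i+1) − y_i)/h_i = -4, 5:
  1·M_0 + 4·M_1 + 1·M_2 = 6(Δ_1 - Δ_0) = 54
Natural end conditions: M_0 = M_2 = 0.
Hence M_0 = 0, M_1 = 27/2, M_2 = 0.
On [1, 2], p(x) = 1 - 25/4·(x - 1) + 0·(x - 1)² + 9/4·(x - 1)³.
With (x - 1) = 1/3: p(4/3) = -1.

-1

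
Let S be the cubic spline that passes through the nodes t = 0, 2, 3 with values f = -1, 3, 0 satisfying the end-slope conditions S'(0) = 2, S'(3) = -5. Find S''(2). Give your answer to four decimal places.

Put m_i = S'' at the i-th knot. Here h = (2, 1) and Δ = (2, -3), so the interior equations h_(i-1)·m_(i-1) + 2(h_(i-1)+h_i)·m_i + h_i·m_(i+1) = 6(Δ_i − Δ_(i-1)) read
  2·m_0 + 6·m_1 + 1·m_2 = 6(Δ_1 - Δ_0) = -30
Clamped end conditions give two more equations: 2h_0·m_0 + h_0·m_1 = 6(Δ_0 - S'(0)) = 0 and h_1·m_1 + 2h_1·m_2 = 6(S'(3) - Δ_1) = -12.
Solving: m_0 = 8/3, m_1 = -16/3, m_2 = -10/3.

-5.3333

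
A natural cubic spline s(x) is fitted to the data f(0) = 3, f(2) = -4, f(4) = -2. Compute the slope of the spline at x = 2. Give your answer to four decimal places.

-1.2500

With M_i denoting the second derivative at x_i, h_i = 2, 2, and Δ_i = (y_(i+1) − y_i)/h_i = -7/2, 1:
  2·M_0 + 8·M_1 + 2·M_2 = 6(Δ_1 - Δ_0) = 27
Natural end conditions: M_0 = M_2 = 0.
Solving the tridiagonal system: M_0 = 0, M_1 = 27/8, M_2 = 0.
On [2, 4], s'(x) = b_1 + 2c_1·(x - 2) + 3d_1·(x - 2)² with b_1 = Δ_1 - h_1(2M_1 + M_2)/6 = -5/4, c_1 = M_1/2 = 27/16, d_1 = (M_2 - M_1)/(6h_1) = -9/32. So s'(2) = -5/4.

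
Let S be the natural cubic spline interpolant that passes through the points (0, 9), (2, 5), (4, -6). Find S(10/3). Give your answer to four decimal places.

Put m_i = S'' at the i-th knot. Here h = (2, 2) and Δ = (-2, -11/2), so the interior equations h_(i-1)·m_(i-1) + 2(h_(i-1)+h_i)·m_i + h_i·m_(i+1) = 6(Δ_i − Δ_(i-1)) read
  2·m_0 + 8·m_1 + 2·m_2 = 6(Δ_1 - Δ_0) = -21
Natural end conditions: m_0 = m_2 = 0.
Forward elimination and back-substitution give m_0 = 0, m_1 = -21/8, m_2 = 0.
On [2, 4], S(x) = 5 - 15/4·(x - 2) - 21/16·(x - 2)² + 7/32·(x - 2)³.
With (x - 2) = 4/3: S(10/3) = -49/27.

-1.8148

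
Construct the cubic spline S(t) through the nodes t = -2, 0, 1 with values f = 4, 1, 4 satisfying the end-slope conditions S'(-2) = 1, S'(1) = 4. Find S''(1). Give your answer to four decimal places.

-0.5000

Write M_i for S''(x_i). With h_i = 2, 1 and divided differences Δ_i = -3/2, 3, the continuity of S' gives the tridiagonal system
  2·M_0 + 6·M_1 + 1·M_2 = 6(Δ_1 - Δ_0) = 27
Clamped end conditions give two more equations: 2h_0·M_0 + h_0·M_1 = 6(Δ_0 - S'(-2)) = -15 and h_1·M_1 + 2h_1·M_2 = 6(S'(1) - Δ_1) = 6.
Solving: M_0 = -29/4, M_1 = 7, M_2 = -1/2.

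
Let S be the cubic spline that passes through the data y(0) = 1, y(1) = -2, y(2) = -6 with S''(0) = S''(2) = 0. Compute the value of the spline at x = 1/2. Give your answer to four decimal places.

-0.4063

Let M_i = S''(x_i). Step sizes h_i = 1, 1; slopes of the chords Δ_i = (y_(i+1) - y_i)/h_i = -3, -4.
  1·M_0 + 4·M_1 + 1·M_2 = 6(Δ_1 - Δ_0) = -6
Natural end conditions: M_0 = M_2 = 0.
Hence M_0 = 0, M_1 = -3/2, M_2 = 0.
On [0, 1], S(x) = 1 - 11/4·x + 0·x² - 1/4·x³.
With x = 1/2: S(1/2) = -13/32.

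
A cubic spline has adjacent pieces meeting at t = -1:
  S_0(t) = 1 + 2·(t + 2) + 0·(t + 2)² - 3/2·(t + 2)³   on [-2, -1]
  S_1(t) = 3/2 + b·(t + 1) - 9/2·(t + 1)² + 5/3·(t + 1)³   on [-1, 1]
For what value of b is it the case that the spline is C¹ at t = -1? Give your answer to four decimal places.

S_0'(t) = 2 + 0·(t + 2) - 9/2·(t + 2)², so S_0'(-1) = -5/2. On the right, S_1'(-1) = b, so b = -5/2.

-2.5000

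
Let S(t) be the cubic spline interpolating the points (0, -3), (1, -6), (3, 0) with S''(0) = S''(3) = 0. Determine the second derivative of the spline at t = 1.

6

Put M_i = S'' at the i-th knot. Here h = (1, 2) and Δ = (-3, 3), so the interior equations h_(i-1)·M_(i-1) + 2(h_(i-1)+h_i)·M_i + h_i·M_(i+1) = 6(Δ_i − Δ_(i-1)) read
  1·M_0 + 6·M_1 + 2·M_2 = 6(Δ_1 - Δ_0) = 36
Natural end conditions: M_0 = M_2 = 0.
Hence M_0 = 0, M_1 = 6, M_2 = 0.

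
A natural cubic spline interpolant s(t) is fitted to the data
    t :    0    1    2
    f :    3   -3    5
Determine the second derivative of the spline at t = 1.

Put m_i = s'' at the i-th knot. Here h = (1, 1) and Δ = (-6, 8), so the interior equations h_(i-1)·m_(i-1) + 2(h_(i-1)+h_i)·m_i + h_i·m_(i+1) = 6(Δ_i − Δ_(i-1)) read
  1·m_0 + 4·m_1 + 1·m_2 = 6(Δ_1 - Δ_0) = 84
Natural end conditions: m_0 = m_2 = 0.
Hence m_0 = 0, m_1 = 21, m_2 = 0.

21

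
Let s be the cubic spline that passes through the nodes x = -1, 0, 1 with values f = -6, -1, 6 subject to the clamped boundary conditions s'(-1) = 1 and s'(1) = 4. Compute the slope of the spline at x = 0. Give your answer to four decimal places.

With M_i denoting the second derivative at x_i, h_i = 1, 1, and Δ_i = (y_(i+1) − y_i)/h_i = 5, 7:
  1·M_0 + 4·M_1 + 1·M_2 = 6(Δ_1 - Δ_0) = 12
Clamped end conditions give two more equations: 2h_0·M_0 + h_0·M_1 = 6(Δ_0 - s'(-1)) = 24 and h_1·M_1 + 2h_1·M_2 = 6(s'(1) - Δ_1) = -18.
Hence M_0 = 21/2, M_1 = 3, M_2 = -21/2.
On [0, 1], s'(x) = b_1 + 2c_1·x + 3d_1·x² with b_1 = Δ_1 - h_1(2M_1 + M_2)/6 = 31/4, c_1 = M_1/2 = 3/2, d_1 = (M_2 - M_1)/(6h_1) = -9/4. So s'(0) = 31/4.

7.7500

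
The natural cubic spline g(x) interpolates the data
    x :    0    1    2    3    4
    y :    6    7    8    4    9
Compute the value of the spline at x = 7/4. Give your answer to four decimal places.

8.3083

Write M_i for g''(x_i). With h_i = 1, 1, 1, 1 and divided differences Δ_i = 1, 1, -4, 5, the continuity of g' gives the tridiagonal system
  1·M_0 + 4·M_1 + 1·M_2 = 6(Δ_1 - Δ_0) = 0
  1·M_1 + 4·M_2 + 1·M_3 = 6(Δ_2 - Δ_1) = -30
  1·M_2 + 4·M_3 + 1·M_4 = 6(Δ_3 - Δ_2) = 54
Natural end conditions: M_0 = M_4 = 0.
Forward elimination and back-substitution give M_0 = 0, M_1 = 87/28, M_2 = -87/7, M_3 = 465/28, M_4 = 0.
On [1, 2], g(x) = 7 + 57/28·(x - 1) + 87/56·(x - 1)² - 145/56·(x - 1)³.
With (x - 1) = 3/4: g(7/4) = 29777/3584.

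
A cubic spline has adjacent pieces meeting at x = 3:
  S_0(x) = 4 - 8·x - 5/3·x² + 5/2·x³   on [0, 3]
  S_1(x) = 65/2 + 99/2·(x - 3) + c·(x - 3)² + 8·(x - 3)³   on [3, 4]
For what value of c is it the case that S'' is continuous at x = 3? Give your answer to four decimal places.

20.8333

S_0''(x) = -10/3 + 15·x, so S_0''(3) = 125/3. On the right, S_1''(3) = 2c, so c = 125/6.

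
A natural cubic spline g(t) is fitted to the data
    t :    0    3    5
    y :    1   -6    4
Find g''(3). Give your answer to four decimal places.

4.4000

Write M_i for g''(x_i). With h_i = 3, 2 and divided differences Δ_i = -7/3, 5, the continuity of g' gives the tridiagonal system
  3·M_0 + 10·M_1 + 2·M_2 = 6(Δ_1 - Δ_0) = 44
Natural end conditions: M_0 = M_2 = 0.
Solving the tridiagonal system: M_0 = 0, M_1 = 22/5, M_2 = 0.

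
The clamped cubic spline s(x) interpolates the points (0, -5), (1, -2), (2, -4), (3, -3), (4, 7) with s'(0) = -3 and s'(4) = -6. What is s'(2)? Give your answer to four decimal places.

-4.0714

Write σ_i for s''(x_i). With h_i = 1, 1, 1, 1 and divided differences Δ_i = 3, -2, 1, 10, the continuity of s' gives the tridiagonal system
  1·σ_0 + 4·σ_1 + 1·σ_2 = 6(Δ_1 - Δ_0) = -30
  1·σ_1 + 4·σ_2 + 1·σ_3 = 6(Δ_2 - Δ_1) = 18
  1·σ_2 + 4·σ_3 + 1·σ_4 = 6(Δ_3 - Δ_2) = 54
Clamped end conditions give two more equations: 2h_0·σ_0 + h_0·σ_1 = 6(Δ_0 - s'(0)) = 36 and h_3·σ_3 + 2h_3·σ_4 = 6(s'(4) - Δ_3) = -96.
Solving: σ_0 = 699/28, σ_1 = -195/14, σ_2 = 3/4, σ_3 = 405/14, σ_4 = -1749/28.
On [2, 3], s'(x) = b_2 + 2c_2·(x - 2) + 3d_2·(x - 2)² with b_2 = Δ_2 - h_2(2σ_2 + σ_3)/6 = -57/14, c_2 = σ_2/2 = 3/8, d_2 = (σ_3 - σ_2)/(6h_2) = 263/56. So s'(2) = -57/14.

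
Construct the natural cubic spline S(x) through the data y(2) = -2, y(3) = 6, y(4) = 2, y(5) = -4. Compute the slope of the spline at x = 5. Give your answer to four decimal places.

-5.7333

Write M_i for S''(x_i). With h_i = 1, 1, 1 and divided differences Δ_i = 8, -4, -6, the continuity of S' gives the tridiagonal system
  1·M_0 + 4·M_1 + 1·M_2 = 6(Δ_1 - Δ_0) = -72
  1·M_1 + 4·M_2 + 1·M_3 = 6(Δ_2 - Δ_1) = -12
Natural end conditions: M_0 = M_3 = 0.
Solving: M_0 = 0, M_1 = -92/5, M_2 = 8/5, M_3 = 0.
On [4, 5], S'(x) = b_2 + 2c_2·(x - 4) + 3d_2·(x - 4)² with b_2 = Δ_2 - h_2(2M_2 + M_3)/6 = -98/15, c_2 = M_2/2 = 4/5, d_2 = (M_3 - M_2)/(6h_2) = -4/15. So S'(5) = -86/15.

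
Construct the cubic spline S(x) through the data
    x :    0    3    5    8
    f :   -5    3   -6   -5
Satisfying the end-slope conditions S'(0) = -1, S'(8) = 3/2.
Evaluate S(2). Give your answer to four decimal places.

Put σ_i = S'' at the i-th knot. Here h = (3, 2, 3) and Δ = (8/3, -9/2, 1/3), so the interior equations h_(i-1)·σ_(i-1) + 2(h_(i-1)+h_i)·σ_i + h_i·σ_(i+1) = 6(Δ_i − Δ_(i-1)) read
  3·σ_0 + 10·σ_1 + 2·σ_2 = 6(Δ_1 - Δ_0) = -43
  2·σ_1 + 10·σ_2 + 3·σ_3 = 6(Δ_2 - Δ_1) = 29
Clamped end conditions give two more equations: 2h_0·σ_0 + h_0·σ_1 = 6(Δ_0 - S'(0)) = 22 and h_2·σ_2 + 2h_2·σ_3 = 6(S'(8) - Δ_2) = 7.
Hence σ_0 = 2021/273, σ_1 = -680/91, σ_2 = 433/91, σ_3 = -331/273.
On [0, 3], S(x) = -5 - 1·x + 2021/546·x² - 4061/4914·x³.
With x = 2: S(2) = 2935/2457.

1.1945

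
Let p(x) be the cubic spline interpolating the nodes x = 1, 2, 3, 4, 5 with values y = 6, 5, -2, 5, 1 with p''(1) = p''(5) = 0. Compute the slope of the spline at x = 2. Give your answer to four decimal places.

-6.6071

Write m_i for p''(x_i). With h_i = 1, 1, 1, 1 and divided differences Δ_i = -1, -7, 7, -4, the continuity of p' gives the tridiagonal system
  1·m_0 + 4·m_1 + 1·m_2 = 6(Δ_1 - Δ_0) = -36
  1·m_1 + 4·m_2 + 1·m_3 = 6(Δ_2 - Δ_1) = 84
  1·m_2 + 4·m_3 + 1·m_4 = 6(Δ_3 - Δ_2) = -66
Natural end conditions: m_0 = m_4 = 0.
Solving the tridiagonal system: m_0 = 0, m_1 = -471/28, m_2 = 219/7, m_3 = -681/28, m_4 = 0.
On [2, 3], p'(x) = b_1 + 2c_1·(x - 2) + 3d_1·(x - 2)² with b_1 = Δ_1 - h_1(2m_1 + m_2)/6 = -185/28, c_1 = m_1/2 = -471/56, d_1 = (m_2 - m_1)/(6h_1) = 449/56. So p'(2) = -185/28.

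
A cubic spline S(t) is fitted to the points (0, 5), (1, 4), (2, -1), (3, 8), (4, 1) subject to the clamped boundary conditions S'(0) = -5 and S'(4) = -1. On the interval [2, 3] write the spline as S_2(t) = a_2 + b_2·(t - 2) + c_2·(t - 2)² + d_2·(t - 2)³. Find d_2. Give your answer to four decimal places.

Write σ_i for S''(x_i). With h_i = 1, 1, 1, 1 and divided differences Δ_i = -1, -5, 9, -7, the continuity of S' gives the tridiagonal system
  1·σ_0 + 4·σ_1 + 1·σ_2 = 6(Δ_1 - Δ_0) = -24
  1·σ_1 + 4·σ_2 + 1·σ_3 = 6(Δ_2 - Δ_1) = 84
  1·σ_2 + 4·σ_3 + 1·σ_4 = 6(Δ_3 - Δ_2) = -96
Clamped end conditions give two more equations: 2h_0·σ_0 + h_0·σ_1 = 6(Δ_0 - S'(0)) = 24 and h_3·σ_3 + 2h_3·σ_4 = 6(S'(4) - Δ_3) = 36.
Forward elimination and back-substitution give σ_0 = 157/7, σ_1 = -146/7, σ_2 = 37, σ_3 = -302/7, σ_4 = 277/7.
On [2, 3], with S_2(t) = a_2 + b_2·(t - 2) + c_2·(t - 2)² + d_2·(t - 2)³: c_2 = σ_2/2 = 37/2, d_2 = (σ_3 - σ_2)/(6h_2) = -187/14, b_2 = Δ_2 - h_2(2σ_2 + σ_3)/6 = 27/7.

-13.3571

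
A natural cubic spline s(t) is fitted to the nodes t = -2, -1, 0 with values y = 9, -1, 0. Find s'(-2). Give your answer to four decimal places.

-12.7500

Write σ_i for s''(x_i). With h_i = 1, 1 and divided differences Δ_i = -10, 1, the continuity of s' gives the tridiagonal system
  1·σ_0 + 4·σ_1 + 1·σ_2 = 6(Δ_1 - Δ_0) = 66
Natural end conditions: σ_0 = σ_2 = 0.
Hence σ_0 = 0, σ_1 = 33/2, σ_2 = 0.
On [-2, -1], s'(t) = b_0 + 2c_0·(t + 2) + 3d_0·(t + 2)² with b_0 = Δ_0 - h_0(2σ_0 + σ_1)/6 = -51/4, c_0 = σ_0/2 = 0, d_0 = (σ_1 - σ_0)/(6h_0) = 11/4. So s'(-2) = -51/4.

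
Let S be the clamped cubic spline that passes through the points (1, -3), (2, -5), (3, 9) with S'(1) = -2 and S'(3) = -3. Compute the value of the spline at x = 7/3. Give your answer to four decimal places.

Put m_i = S'' at the i-th knot. Here h = (1, 1) and Δ = (-2, 14), so the interior equations h_(i-1)·m_(i-1) + 2(h_(i-1)+h_i)·m_i + h_i·m_(i+1) = 6(Δ_i − Δ_(i-1)) read
  1·m_0 + 4·m_1 + 1·m_2 = 6(Δ_1 - Δ_0) = 96
Clamped end conditions give two more equations: 2h_0·m_0 + h_0·m_1 = 6(Δ_0 - S'(1)) = 0 and h_1·m_1 + 2h_1·m_2 = 6(S'(3) - Δ_1) = -102.
Solving the tridiagonal system: m_0 = -49/2, m_1 = 49, m_2 = -151/2.
On [2, 3], S(x) = -5 + 41/4·(x - 2) + 49/2·(x - 2)² - 83/4·(x - 2)³.
With (x - 2) = 1/3: S(7/3) = 10/27.

0.3704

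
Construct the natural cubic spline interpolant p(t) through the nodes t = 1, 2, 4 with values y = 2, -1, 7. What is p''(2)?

Let M_i = p''(x_i). Step sizes h_i = 1, 2; slopes of the chords Δ_i = (y_(i+1) - y_i)/h_i = -3, 4.
  1·M_0 + 6·M_1 + 2·M_2 = 6(Δ_1 - Δ_0) = 42
Natural end conditions: M_0 = M_2 = 0.
Forward elimination and back-substitution give M_0 = 0, M_1 = 7, M_2 = 0.

7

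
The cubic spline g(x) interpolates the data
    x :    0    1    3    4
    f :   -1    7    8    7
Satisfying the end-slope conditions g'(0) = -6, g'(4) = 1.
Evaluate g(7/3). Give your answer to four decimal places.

10.1810

Write M_i for g''(x_i). With h_i = 1, 2, 1 and divided differences Δ_i = 8, 1/2, -1, the continuity of g' gives the tridiagonal system
  1·M_0 + 6·M_1 + 2·M_2 = 6(Δ_1 - Δ_0) = -45
  2·M_1 + 6·M_2 + 1·M_3 = 6(Δ_2 - Δ_1) = -9
Clamped end conditions give two more equations: 2h_0·M_0 + h_0·M_1 = 6(Δ_0 - g'(0)) = 84 and h_2·M_2 + 2h_2·M_3 = 6(g'(4) - Δ_2) = 12.
Forward elimination and back-substitution give M_0 = 1769/35, M_1 = -598/35, M_2 = 122/35, M_3 = 149/35.
On [1, 3], g(x) = 7 + 751/70·(x - 1) - 299/35·(x - 1)² + 12/7·(x - 1)³.
With (x - 1) = 4/3: g(7/3) = 1069/105.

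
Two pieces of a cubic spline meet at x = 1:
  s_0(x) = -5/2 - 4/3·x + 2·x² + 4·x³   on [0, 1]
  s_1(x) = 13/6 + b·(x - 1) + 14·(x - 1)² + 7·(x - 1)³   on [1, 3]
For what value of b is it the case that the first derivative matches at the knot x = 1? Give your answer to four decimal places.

s_0'(x) = -4/3 + 4·x + 12·x², so s_0'(1) = 44/3. On the right, s_1'(1) = b, so b = 44/3.

14.6667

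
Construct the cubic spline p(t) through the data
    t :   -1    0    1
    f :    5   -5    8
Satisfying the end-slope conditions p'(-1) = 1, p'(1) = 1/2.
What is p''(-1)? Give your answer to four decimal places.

-67.7500

With M_i denoting the second derivative at x_i, h_i = 1, 1, and Δ_i = (y_(i+1) − y_i)/h_i = -10, 13:
  1·M_0 + 4·M_1 + 1·M_2 = 6(Δ_1 - Δ_0) = 138
Clamped end conditions give two more equations: 2h_0·M_0 + h_0·M_1 = 6(Δ_0 - p'(-1)) = -66 and h_1·M_1 + 2h_1·M_2 = 6(p'(1) - Δ_1) = -75.
Hence M_0 = -271/4, M_1 = 139/2, M_2 = -289/4.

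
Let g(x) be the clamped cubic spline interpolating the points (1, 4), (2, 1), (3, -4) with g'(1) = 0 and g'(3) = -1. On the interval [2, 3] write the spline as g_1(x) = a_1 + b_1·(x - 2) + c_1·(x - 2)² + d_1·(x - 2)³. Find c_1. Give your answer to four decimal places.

With M_i denoting the second derivative at x_i, h_i = 1, 1, and Δ_i = (y_(i+1) − y_i)/h_i = -3, -5:
  1·M_0 + 4·M_1 + 1·M_2 = 6(Δ_1 - Δ_0) = -12
Clamped end conditions give two more equations: 2h_0·M_0 + h_0·M_1 = 6(Δ_0 - g'(1)) = -18 and h_1·M_1 + 2h_1·M_2 = 6(g'(3) - Δ_1) = 24.
Forward elimination and back-substitution give M_0 = -13/2, M_1 = -5, M_2 = 29/2.
On [2, 3], with g_1(x) = a_1 + b_1·(x - 2) + c_1·(x - 2)² + d_1·(x - 2)³: c_1 = M_1/2 = -5/2, d_1 = (M_2 - M_1)/(6h_1) = 13/4, b_1 = Δ_1 - h_1(2M_1 + M_2)/6 = -23/4.

-2.5000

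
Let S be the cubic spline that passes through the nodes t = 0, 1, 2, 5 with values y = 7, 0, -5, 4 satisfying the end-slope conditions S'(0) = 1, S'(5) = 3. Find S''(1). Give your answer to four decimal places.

8.5517

Write m_i for S''(x_i). With h_i = 1, 1, 3 and divided differences Δ_i = -7, -5, 3, the continuity of S' gives the tridiagonal system
  1·m_0 + 4·m_1 + 1·m_2 = 6(Δ_1 - Δ_0) = 12
  1·m_1 + 8·m_2 + 3·m_3 = 6(Δ_2 - Δ_1) = 48
Clamped end conditions give two more equations: 2h_0·m_0 + h_0·m_1 = 6(Δ_0 - S'(0)) = -48 and h_2·m_2 + 2h_2·m_3 = 6(S'(5) - Δ_2) = 0.
Forward elimination and back-substitution give m_0 = -820/29, m_1 = 248/29, m_2 = 176/29, m_3 = -88/29.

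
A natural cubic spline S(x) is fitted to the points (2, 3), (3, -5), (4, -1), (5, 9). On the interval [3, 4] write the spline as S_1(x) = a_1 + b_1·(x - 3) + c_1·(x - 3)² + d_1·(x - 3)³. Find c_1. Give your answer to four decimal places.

Let σ_i = S''(x_i). Step sizes h_i = 1, 1, 1; slopes of the chords Δ_i = (y_(i+1) - y_i)/h_i = -8, 4, 10.
  1·σ_0 + 4·σ_1 + 1·σ_2 = 6(Δ_1 - Δ_0) = 72
  1·σ_1 + 4·σ_2 + 1·σ_3 = 6(Δ_2 - Δ_1) = 36
Natural end conditions: σ_0 = σ_3 = 0.
Solving the tridiagonal system: σ_0 = 0, σ_1 = 84/5, σ_2 = 24/5, σ_3 = 0.
On [3, 4], with S_1(x) = a_1 + b_1·(x - 3) + c_1·(x - 3)² + d_1·(x - 3)³: c_1 = σ_1/2 = 42/5, d_1 = (σ_2 - σ_1)/(6h_1) = -2, b_1 = Δ_1 - h_1(2σ_1 + σ_2)/6 = -12/5.

8.4000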